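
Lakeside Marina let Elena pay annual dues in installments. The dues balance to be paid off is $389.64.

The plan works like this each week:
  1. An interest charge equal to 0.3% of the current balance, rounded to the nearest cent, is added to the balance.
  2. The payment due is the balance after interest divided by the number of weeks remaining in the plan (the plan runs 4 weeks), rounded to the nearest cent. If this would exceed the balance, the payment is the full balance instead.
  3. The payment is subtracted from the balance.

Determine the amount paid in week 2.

# | Opening | Interest | Payment | End bal
1 | $389.64 | $1.17 | $97.70 | $293.11
2 | $293.11 | $0.88 | $98.00 | $195.99

$98.00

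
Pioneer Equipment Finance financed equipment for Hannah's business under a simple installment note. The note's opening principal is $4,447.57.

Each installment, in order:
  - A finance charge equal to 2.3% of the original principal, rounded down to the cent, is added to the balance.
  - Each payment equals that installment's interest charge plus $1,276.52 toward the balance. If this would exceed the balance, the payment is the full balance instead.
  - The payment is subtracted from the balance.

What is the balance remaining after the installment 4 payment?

$0.00

# | Opening | Interest | Payment | End bal
1 | $4,447.57 | $102.29 | $1,378.81 | $3,171.05
2 | $3,171.05 | $102.29 | $1,378.81 | $1,894.53
3 | $1,894.53 | $102.29 | $1,378.81 | $618.01
4 | $618.01 | $102.29 | $720.30 | $0.00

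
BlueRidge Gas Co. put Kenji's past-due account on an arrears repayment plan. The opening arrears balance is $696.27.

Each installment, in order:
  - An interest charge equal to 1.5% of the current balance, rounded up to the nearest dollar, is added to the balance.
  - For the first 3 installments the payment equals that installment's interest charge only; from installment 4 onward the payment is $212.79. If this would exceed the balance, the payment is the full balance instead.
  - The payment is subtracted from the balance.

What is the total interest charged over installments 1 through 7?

$59.00

Installment 1: opening $696.27; interest $11.00 → $707.27; payment $11.00; balance $696.27
Installment 2: opening $696.27; interest $11.00 → $707.27; payment $11.00; balance $696.27
Installment 3: opening $696.27; interest $11.00 → $707.27; payment $11.00; balance $696.27
Installment 4: opening $696.27; interest $11.00 → $707.27; payment $212.79; balance $494.48
Installment 5: opening $494.48; interest $8.00 → $502.48; payment $212.79; balance $289.69
Installment 6: opening $289.69; interest $5.00 → $294.69; payment $212.79; balance $81.90
Installment 7: opening $81.90; interest $2.00 → $83.90; payment $83.90; balance $0.00
Total interest: $11.00 + $11.00 + $11.00 + $11.00 + $8.00 + $5.00 + $2.00 = $59.00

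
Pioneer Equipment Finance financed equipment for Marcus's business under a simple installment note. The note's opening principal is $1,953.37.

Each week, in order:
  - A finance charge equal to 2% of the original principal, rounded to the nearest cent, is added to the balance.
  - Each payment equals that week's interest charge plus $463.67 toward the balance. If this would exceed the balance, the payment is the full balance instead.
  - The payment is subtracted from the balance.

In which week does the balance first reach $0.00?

# | Opening | Interest | Payment | End bal
1 | $1,953.37 | $39.07 | $502.74 | $1,489.70
2 | $1,489.70 | $39.07 | $502.74 | $1,026.03
3 | $1,026.03 | $39.07 | $502.74 | $562.36
4 | $562.36 | $39.07 | $502.74 | $98.69
5 | $98.69 | $39.07 | $137.76 | $0.00
Balance reaches $0.00 in week 5.

5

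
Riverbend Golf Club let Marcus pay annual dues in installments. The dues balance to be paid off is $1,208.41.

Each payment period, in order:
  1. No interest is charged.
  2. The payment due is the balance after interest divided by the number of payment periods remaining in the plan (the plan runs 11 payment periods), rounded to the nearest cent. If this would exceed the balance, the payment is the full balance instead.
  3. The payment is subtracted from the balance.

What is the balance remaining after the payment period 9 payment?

$219.71

Payment period 1: opening $1,208.41; payment $109.86; balance $1,098.55
Payment period 2: opening $1,098.55; payment $109.86; balance $988.69
Payment period 3: opening $988.69; payment $109.85; balance $878.84
Payment period 4: opening $878.84; payment $109.86; balance $768.98
Payment period 5: opening $768.98; payment $109.85; balance $659.13
Payment period 6: opening $659.13; payment $109.86; balance $549.27
Payment period 7: opening $549.27; payment $109.85; balance $439.42
Payment period 8: opening $439.42; payment $109.86; balance $329.56
Payment period 9: opening $329.56; payment $109.85; balance $219.71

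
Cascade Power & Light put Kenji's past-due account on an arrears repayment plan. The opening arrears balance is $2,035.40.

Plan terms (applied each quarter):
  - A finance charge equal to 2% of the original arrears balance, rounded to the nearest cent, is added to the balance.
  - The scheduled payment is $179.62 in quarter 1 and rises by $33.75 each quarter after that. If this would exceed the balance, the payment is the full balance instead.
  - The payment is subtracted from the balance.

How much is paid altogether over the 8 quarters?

$2,361.08

Quarter 1: opening $2,035.40; interest $40.71 → $2,076.11; payment $179.62; balance $1,896.49
Quarter 2: opening $1,896.49; interest $40.71 → $1,937.20; payment $213.37; balance $1,723.83
Quarter 3: opening $1,723.83; interest $40.71 → $1,764.54; payment $247.12; balance $1,517.42
Quarter 4: opening $1,517.42; interest $40.71 → $1,558.13; payment $280.87; balance $1,277.26
Quarter 5: opening $1,277.26; interest $40.71 → $1,317.97; payment $314.62; balance $1,003.35
Quarter 6: opening $1,003.35; interest $40.71 → $1,044.06; payment $348.37; balance $695.69
Quarter 7: opening $695.69; interest $40.71 → $736.40; payment $382.12; balance $354.28
Quarter 8: opening $354.28; interest $40.71 → $394.99; payment $394.99; balance $0.00
Total paid: $2,361.08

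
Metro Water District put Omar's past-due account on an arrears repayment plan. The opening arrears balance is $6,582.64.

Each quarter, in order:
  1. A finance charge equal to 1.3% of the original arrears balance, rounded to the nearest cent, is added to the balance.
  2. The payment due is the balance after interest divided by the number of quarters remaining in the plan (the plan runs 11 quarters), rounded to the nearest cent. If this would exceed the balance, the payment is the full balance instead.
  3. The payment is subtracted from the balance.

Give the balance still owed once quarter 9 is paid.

Quarter 1: opening $6,582.64; interest $85.57 → $6,668.21; payment $606.20; balance $6,062.01
Quarter 2: opening $6,062.01; interest $85.57 → $6,147.58; payment $614.76; balance $5,532.82
Quarter 3: opening $5,532.82; interest $85.57 → $5,618.39; payment $624.27; balance $4,994.12
Quarter 4: opening $4,994.12; interest $85.57 → $5,079.69; payment $634.96; balance $4,444.73
Quarter 5: opening $4,444.73; interest $85.57 → $4,530.30; payment $647.19; balance $3,883.11
Quarter 6: opening $3,883.11; interest $85.57 → $3,968.68; payment $661.45; balance $3,307.23
Quarter 7: opening $3,307.23; interest $85.57 → $3,392.80; payment $678.56; balance $2,714.24
Quarter 8: opening $2,714.24; interest $85.57 → $2,799.81; payment $699.95; balance $2,099.86
Quarter 9: opening $2,099.86; interest $85.57 → $2,185.43; payment $728.48; balance $1,456.95

$1,456.95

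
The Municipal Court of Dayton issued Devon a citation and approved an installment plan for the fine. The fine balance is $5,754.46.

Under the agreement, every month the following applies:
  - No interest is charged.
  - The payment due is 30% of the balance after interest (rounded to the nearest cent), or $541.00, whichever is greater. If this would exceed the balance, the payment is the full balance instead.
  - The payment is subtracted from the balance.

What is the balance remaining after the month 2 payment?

Month 1: $5,754.46 − $1,726.34 → $4,028.12
Month 2: $4,028.12 − $1,208.44 → $2,819.68

$2,819.68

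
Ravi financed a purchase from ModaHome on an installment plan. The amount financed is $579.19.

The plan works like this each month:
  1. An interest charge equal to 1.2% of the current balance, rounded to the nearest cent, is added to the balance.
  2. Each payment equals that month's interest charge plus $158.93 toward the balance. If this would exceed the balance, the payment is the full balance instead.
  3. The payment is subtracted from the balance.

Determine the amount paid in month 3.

# | Opening | Interest | Payment | End bal
1 | $579.19 | $6.95 | $165.88 | $420.26
2 | $420.26 | $5.04 | $163.97 | $261.33
3 | $261.33 | $3.14 | $162.07 | $102.40

$162.07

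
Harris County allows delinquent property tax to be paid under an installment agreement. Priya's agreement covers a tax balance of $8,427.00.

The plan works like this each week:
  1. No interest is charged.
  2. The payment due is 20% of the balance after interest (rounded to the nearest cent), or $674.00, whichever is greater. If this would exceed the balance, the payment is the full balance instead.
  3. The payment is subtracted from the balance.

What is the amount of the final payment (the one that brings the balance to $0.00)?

Week 1: opening $8,427.00; payment $1,685.40; balance $6,741.60
Week 2: opening $6,741.60; payment $1,348.32; balance $5,393.28
Week 3: opening $5,393.28; payment $1,078.66; balance $4,314.62
Week 4: opening $4,314.62; payment $862.92; balance $3,451.70
Week 5: opening $3,451.70; payment $690.34; balance $2,761.36
Week 6: opening $2,761.36; payment $674.00; balance $2,087.36
Week 7: opening $2,087.36; payment $674.00; balance $1,413.36
Week 8: opening $1,413.36; payment $674.00; balance $739.36
Week 9: opening $739.36; payment $674.00; balance $65.36
Week 10: opening $65.36; payment $65.36; balance $0.00

$65.36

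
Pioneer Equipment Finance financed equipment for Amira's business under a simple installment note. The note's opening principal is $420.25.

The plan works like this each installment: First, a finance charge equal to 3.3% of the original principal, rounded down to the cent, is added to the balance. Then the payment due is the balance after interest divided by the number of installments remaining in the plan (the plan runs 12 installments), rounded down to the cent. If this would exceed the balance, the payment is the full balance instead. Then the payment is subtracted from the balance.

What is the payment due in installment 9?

$52.62

Installment 1: opening $420.25; interest $13.86 → $434.11; payment $36.17; balance $397.94
Installment 2: opening $397.94; interest $13.86 → $411.80; payment $37.43; balance $374.37
Installment 3: opening $374.37; interest $13.86 → $388.23; payment $38.82; balance $349.41
Installment 4: opening $349.41; interest $13.86 → $363.27; payment $40.36; balance $322.91
Installment 5: opening $322.91; interest $13.86 → $336.77; payment $42.09; balance $294.68
Installment 6: opening $294.68; interest $13.86 → $308.54; payment $44.07; balance $264.47
Installment 7: opening $264.47; interest $13.86 → $278.33; payment $46.38; balance $231.95
Installment 8: opening $231.95; interest $13.86 → $245.81; payment $49.16; balance $196.65
Installment 9: opening $196.65; interest $13.86 → $210.51; payment $52.62; balance $157.89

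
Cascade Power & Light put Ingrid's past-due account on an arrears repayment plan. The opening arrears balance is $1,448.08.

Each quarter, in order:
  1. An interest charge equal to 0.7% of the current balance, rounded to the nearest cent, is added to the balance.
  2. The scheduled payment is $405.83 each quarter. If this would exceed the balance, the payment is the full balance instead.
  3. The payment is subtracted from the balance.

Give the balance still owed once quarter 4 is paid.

$0.00

Quarter 1: opening $1,448.08; interest $10.14 → $1,458.22; payment $405.83; balance $1,052.39
Quarter 2: opening $1,052.39; interest $7.37 → $1,059.76; payment $405.83; balance $653.93
Quarter 3: opening $653.93; interest $4.58 → $658.51; payment $405.83; balance $252.68
Quarter 4: opening $252.68; interest $1.77 → $254.45; payment $254.45; balance $0.00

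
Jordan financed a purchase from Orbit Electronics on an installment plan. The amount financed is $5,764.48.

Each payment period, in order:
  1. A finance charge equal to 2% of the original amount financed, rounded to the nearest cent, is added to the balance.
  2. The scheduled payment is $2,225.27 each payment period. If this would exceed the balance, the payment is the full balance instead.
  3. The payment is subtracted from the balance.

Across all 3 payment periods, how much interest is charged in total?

$345.87

# | Opening | Interest | Payment | End bal
1 | $5,764.48 | $115.29 | $2,225.27 | $3,654.50
2 | $3,654.50 | $115.29 | $2,225.27 | $1,544.52
3 | $1,544.52 | $115.29 | $1,659.81 | $0.00
Total interest: $115.29 + $115.29 + $115.29 = $345.87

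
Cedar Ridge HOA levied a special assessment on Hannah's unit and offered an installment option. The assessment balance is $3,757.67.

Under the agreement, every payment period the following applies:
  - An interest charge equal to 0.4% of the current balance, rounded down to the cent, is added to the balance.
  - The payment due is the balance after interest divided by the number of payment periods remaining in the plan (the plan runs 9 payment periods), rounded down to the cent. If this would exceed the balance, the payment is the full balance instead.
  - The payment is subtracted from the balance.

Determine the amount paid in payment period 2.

$420.86

Payment period 1: opening $3,757.67; interest $15.03 → $3,772.70; payment $419.18; balance $3,353.52
Payment period 2: opening $3,353.52; interest $13.41 → $3,366.93; payment $420.86; balance $2,946.07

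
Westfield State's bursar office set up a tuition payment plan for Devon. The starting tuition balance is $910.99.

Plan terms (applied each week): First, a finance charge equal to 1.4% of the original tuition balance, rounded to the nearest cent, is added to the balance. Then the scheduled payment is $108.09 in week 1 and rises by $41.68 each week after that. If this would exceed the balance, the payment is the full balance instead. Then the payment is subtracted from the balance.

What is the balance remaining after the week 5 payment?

$17.49

Week 1: $910.99 +$12.75 interest = $923.74; pay $108.09 → $815.65
Week 2: $815.65 +$12.75 interest = $828.40; pay $149.77 → $678.63
Week 3: $678.63 +$12.75 interest = $691.38; pay $191.45 → $499.93
Week 4: $499.93 +$12.75 interest = $512.68; pay $233.13 → $279.55
Week 5: $279.55 +$12.75 interest = $292.30; pay $274.81 → $17.49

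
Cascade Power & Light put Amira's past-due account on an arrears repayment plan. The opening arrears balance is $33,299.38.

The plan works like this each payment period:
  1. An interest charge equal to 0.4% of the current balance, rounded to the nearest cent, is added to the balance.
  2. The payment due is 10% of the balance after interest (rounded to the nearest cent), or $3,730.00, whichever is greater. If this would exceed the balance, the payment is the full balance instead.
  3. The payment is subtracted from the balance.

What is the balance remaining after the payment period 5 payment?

$15,170.92

# | Opening | Interest | Payment | End bal
1 | $33,299.38 | $133.20 | $3,730.00 | $29,702.58
2 | $29,702.58 | $118.81 | $3,730.00 | $26,091.39
3 | $26,091.39 | $104.37 | $3,730.00 | $22,465.76
4 | $22,465.76 | $89.86 | $3,730.00 | $18,825.62
5 | $18,825.62 | $75.30 | $3,730.00 | $15,170.92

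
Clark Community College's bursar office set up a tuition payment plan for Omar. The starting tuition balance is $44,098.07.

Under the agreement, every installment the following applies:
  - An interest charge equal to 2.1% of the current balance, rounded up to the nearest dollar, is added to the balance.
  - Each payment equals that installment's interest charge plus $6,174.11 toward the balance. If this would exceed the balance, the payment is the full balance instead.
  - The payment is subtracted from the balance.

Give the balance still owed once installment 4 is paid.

# | Opening | Interest | Payment | End bal
1 | $44,098.07 | $927.00 | $7,101.11 | $37,923.96
2 | $37,923.96 | $797.00 | $6,971.11 | $31,749.85
3 | $31,749.85 | $667.00 | $6,841.11 | $25,575.74
4 | $25,575.74 | $538.00 | $6,712.11 | $19,401.63

$19,401.63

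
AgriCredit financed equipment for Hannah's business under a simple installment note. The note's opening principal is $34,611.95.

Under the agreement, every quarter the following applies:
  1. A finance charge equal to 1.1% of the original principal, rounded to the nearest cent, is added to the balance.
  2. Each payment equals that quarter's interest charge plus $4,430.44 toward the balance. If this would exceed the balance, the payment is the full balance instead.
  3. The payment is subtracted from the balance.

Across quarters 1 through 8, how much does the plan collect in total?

Quarter 1: opening $34,611.95; interest $380.73 → $34,992.68; payment $4,811.17; balance $30,181.51
Quarter 2: opening $30,181.51; interest $380.73 → $30,562.24; payment $4,811.17; balance $25,751.07
Quarter 3: opening $25,751.07; interest $380.73 → $26,131.80; payment $4,811.17; balance $21,320.63
Quarter 4: opening $21,320.63; interest $380.73 → $21,701.36; payment $4,811.17; balance $16,890.19
Quarter 5: opening $16,890.19; interest $380.73 → $17,270.92; payment $4,811.17; balance $12,459.75
Quarter 6: opening $12,459.75; interest $380.73 → $12,840.48; payment $4,811.17; balance $8,029.31
Quarter 7: opening $8,029.31; interest $380.73 → $8,410.04; payment $4,811.17; balance $3,598.87
Quarter 8: opening $3,598.87; interest $380.73 → $3,979.60; payment $3,979.60; balance $0.00
Total paid: $37,657.79

$37,657.79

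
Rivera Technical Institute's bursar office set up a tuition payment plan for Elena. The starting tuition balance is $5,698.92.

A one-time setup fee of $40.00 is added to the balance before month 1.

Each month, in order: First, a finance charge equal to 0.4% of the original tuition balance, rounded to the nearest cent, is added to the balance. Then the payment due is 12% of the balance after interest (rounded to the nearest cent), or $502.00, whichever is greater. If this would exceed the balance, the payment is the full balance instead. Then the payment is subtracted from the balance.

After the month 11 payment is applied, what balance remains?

$130.57

Month 1: opening $5,738.92; interest $22.80 → $5,761.72; payment $691.41; balance $5,070.31
Month 2: opening $5,070.31; interest $22.80 → $5,093.11; payment $611.17; balance $4,481.94
Month 3: opening $4,481.94; interest $22.80 → $4,504.74; payment $540.57; balance $3,964.17
Month 4: opening $3,964.17; interest $22.80 → $3,986.97; payment $502.00; balance $3,484.97
Month 5: opening $3,484.97; interest $22.80 → $3,507.77; payment $502.00; balance $3,005.77
Month 6: opening $3,005.77; interest $22.80 → $3,028.57; payment $502.00; balance $2,526.57
Month 7: opening $2,526.57; interest $22.80 → $2,549.37; payment $502.00; balance $2,047.37
Month 8: opening $2,047.37; interest $22.80 → $2,070.17; payment $502.00; balance $1,568.17
Month 9: opening $1,568.17; interest $22.80 → $1,590.97; payment $502.00; balance $1,088.97
Month 10: opening $1,088.97; interest $22.80 → $1,111.77; payment $502.00; balance $609.77
Month 11: opening $609.77; interest $22.80 → $632.57; payment $502.00; balance $130.57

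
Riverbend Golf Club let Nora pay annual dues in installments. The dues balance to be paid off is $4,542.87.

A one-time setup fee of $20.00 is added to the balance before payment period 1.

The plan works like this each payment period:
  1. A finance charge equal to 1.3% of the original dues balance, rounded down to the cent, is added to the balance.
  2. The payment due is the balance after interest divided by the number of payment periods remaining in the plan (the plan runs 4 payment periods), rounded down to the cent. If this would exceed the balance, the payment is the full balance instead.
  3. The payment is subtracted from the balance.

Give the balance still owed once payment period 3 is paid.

Payment period 1: opening $4,562.87; interest $59.05 → $4,621.92; payment $1,155.48; balance $3,466.44
Payment period 2: opening $3,466.44; interest $59.05 → $3,525.49; payment $1,175.16; balance $2,350.33
Payment period 3: opening $2,350.33; interest $59.05 → $2,409.38; payment $1,204.69; balance $1,204.69

$1,204.69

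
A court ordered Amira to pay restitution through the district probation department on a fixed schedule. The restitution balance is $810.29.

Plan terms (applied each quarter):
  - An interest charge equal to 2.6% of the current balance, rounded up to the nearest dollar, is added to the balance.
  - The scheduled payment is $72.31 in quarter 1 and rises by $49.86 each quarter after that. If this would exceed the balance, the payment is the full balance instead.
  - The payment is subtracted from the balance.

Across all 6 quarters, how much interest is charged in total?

Quarter 1: opening $810.29; interest $22.00 → $832.29; payment $72.31; balance $759.98
Quarter 2: opening $759.98; interest $20.00 → $779.98; payment $122.17; balance $657.81
Quarter 3: opening $657.81; interest $18.00 → $675.81; payment $172.03; balance $503.78
Quarter 4: opening $503.78; interest $14.00 → $517.78; payment $221.89; balance $295.89
Quarter 5: opening $295.89; interest $8.00 → $303.89; payment $271.75; balance $32.14
Quarter 6: opening $32.14; interest $1.00 → $33.14; payment $33.14; balance $0.00
Total interest: $22.00 + $20.00 + $18.00 + $14.00 + $8.00 + $1.00 = $83.00

$83.00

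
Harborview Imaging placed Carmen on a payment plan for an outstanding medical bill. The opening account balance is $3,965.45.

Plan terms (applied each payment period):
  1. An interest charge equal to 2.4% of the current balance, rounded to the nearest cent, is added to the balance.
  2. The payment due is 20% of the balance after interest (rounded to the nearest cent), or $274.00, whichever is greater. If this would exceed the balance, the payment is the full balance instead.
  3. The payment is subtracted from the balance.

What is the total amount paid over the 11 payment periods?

$4,416.27

# | Opening | Interest | Payment | End bal
1 | $3,965.45 | $95.17 | $812.12 | $3,248.50
2 | $3,248.50 | $77.96 | $665.29 | $2,661.17
3 | $2,661.17 | $63.87 | $545.01 | $2,180.03
4 | $2,180.03 | $52.32 | $446.47 | $1,785.88
5 | $1,785.88 | $42.86 | $365.75 | $1,462.99
6 | $1,462.99 | $35.11 | $299.62 | $1,198.48
7 | $1,198.48 | $28.76 | $274.00 | $953.24
8 | $953.24 | $22.88 | $274.00 | $702.12
9 | $702.12 | $16.85 | $274.00 | $444.97
10 | $444.97 | $10.68 | $274.00 | $181.65
11 | $181.65 | $4.36 | $186.01 | $0.00
Total paid: $4,416.27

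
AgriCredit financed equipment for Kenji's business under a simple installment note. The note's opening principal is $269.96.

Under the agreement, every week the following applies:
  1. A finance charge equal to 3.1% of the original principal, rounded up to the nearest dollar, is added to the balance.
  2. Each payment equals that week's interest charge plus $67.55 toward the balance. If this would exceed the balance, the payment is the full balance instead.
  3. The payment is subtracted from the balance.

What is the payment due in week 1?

# | Opening | Interest | Payment | End bal
1 | $269.96 | $9.00 | $76.55 | $202.41

$76.55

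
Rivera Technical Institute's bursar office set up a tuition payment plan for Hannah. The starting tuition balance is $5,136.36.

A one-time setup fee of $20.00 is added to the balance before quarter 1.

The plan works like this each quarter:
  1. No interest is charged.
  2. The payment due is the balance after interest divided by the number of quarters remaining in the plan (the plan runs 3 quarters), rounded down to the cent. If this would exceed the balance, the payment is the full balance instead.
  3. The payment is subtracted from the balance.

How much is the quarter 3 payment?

Quarter 1: opening $5,156.36; payment $1,718.78; balance $3,437.58
Quarter 2: opening $3,437.58; payment $1,718.79; balance $1,718.79
Quarter 3: opening $1,718.79; payment $1,718.79; balance $0.00

$1,718.79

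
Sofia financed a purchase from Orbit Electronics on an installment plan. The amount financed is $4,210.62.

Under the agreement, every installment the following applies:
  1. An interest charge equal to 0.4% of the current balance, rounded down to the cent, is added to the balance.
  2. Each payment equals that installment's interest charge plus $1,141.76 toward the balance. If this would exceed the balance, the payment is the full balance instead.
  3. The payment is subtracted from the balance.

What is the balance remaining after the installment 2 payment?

$1,927.10

# | Opening | Interest | Payment | End bal
1 | $4,210.62 | $16.84 | $1,158.60 | $3,068.86
2 | $3,068.86 | $12.27 | $1,154.03 | $1,927.10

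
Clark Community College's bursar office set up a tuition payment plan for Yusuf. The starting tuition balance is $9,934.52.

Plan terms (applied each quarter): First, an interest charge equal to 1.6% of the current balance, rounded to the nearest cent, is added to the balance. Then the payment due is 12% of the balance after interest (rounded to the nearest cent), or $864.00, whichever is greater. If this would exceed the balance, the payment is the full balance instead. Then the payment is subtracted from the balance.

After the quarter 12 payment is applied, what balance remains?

$0.00

Quarter 1: opening $9,934.52; interest $158.95 → $10,093.47; payment $1,211.22; balance $8,882.25
Quarter 2: opening $8,882.25; interest $142.12 → $9,024.37; payment $1,082.92; balance $7,941.45
Quarter 3: opening $7,941.45; interest $127.06 → $8,068.51; payment $968.22; balance $7,100.29
Quarter 4: opening $7,100.29; interest $113.60 → $7,213.89; payment $865.67; balance $6,348.22
Quarter 5: opening $6,348.22; interest $101.57 → $6,449.79; payment $864.00; balance $5,585.79
Quarter 6: opening $5,585.79; interest $89.37 → $5,675.16; payment $864.00; balance $4,811.16
Quarter 7: opening $4,811.16; interest $76.98 → $4,888.14; payment $864.00; balance $4,024.14
Quarter 8: opening $4,024.14; interest $64.39 → $4,088.53; payment $864.00; balance $3,224.53
Quarter 9: opening $3,224.53; interest $51.59 → $3,276.12; payment $864.00; balance $2,412.12
Quarter 10: opening $2,412.12; interest $38.59 → $2,450.71; payment $864.00; balance $1,586.71
Quarter 11: opening $1,586.71; interest $25.39 → $1,612.10; payment $864.00; balance $748.10
Quarter 12: opening $748.10; interest $11.97 → $760.07; payment $760.07; balance $0.00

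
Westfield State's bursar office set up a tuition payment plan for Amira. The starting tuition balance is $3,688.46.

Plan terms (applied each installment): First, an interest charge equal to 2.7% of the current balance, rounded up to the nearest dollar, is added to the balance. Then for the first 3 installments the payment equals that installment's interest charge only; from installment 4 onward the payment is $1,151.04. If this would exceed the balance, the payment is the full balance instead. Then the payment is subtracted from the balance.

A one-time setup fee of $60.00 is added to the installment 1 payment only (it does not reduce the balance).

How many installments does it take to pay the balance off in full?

7

Installment 1: $3,688.46 +$100.00 interest = $3,788.46; pay $100.00 (+ $60.00 fee) → $3,688.46
Installment 2: $3,688.46 +$100.00 interest = $3,788.46; pay $100.00 → $3,688.46
Installment 3: $3,688.46 +$100.00 interest = $3,788.46; pay $100.00 → $3,688.46
Installment 4: $3,688.46 +$100.00 interest = $3,788.46; pay $1,151.04 → $2,637.42
Installment 5: $2,637.42 +$72.00 interest = $2,709.42; pay $1,151.04 → $1,558.38
Installment 6: $1,558.38 +$43.00 interest = $1,601.38; pay $1,151.04 → $450.34
Installment 7: $450.34 +$13.00 interest = $463.34; pay $463.34 → $0.00
Balance reaches $0.00 in installment 7.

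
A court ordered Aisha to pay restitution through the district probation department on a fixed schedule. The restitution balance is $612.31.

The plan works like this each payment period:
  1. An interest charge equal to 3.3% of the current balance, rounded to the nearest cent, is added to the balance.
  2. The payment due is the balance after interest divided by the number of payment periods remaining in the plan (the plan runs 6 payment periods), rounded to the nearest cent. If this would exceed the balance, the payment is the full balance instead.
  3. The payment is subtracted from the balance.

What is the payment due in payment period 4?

Payment period 1: opening $612.31; interest $20.21 → $632.52; payment $105.42; balance $527.10
Payment period 2: opening $527.10; interest $17.39 → $544.49; payment $108.90; balance $435.59
Payment period 3: opening $435.59; interest $14.37 → $449.96; payment $112.49; balance $337.47
Payment period 4: opening $337.47; interest $11.14 → $348.61; payment $116.20; balance $232.41

$116.20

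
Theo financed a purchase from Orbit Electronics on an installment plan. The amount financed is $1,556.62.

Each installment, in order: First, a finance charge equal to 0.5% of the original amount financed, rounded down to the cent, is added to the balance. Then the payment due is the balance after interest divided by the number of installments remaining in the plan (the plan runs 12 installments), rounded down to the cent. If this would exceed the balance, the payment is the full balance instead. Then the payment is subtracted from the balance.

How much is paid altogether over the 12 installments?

$1,649.98

Installment 1: opening $1,556.62; interest $7.78 → $1,564.40; payment $130.36; balance $1,434.04
Installment 2: opening $1,434.04; interest $7.78 → $1,441.82; payment $131.07; balance $1,310.75
Installment 3: opening $1,310.75; interest $7.78 → $1,318.53; payment $131.85; balance $1,186.68
Installment 4: opening $1,186.68; interest $7.78 → $1,194.46; payment $132.71; balance $1,061.75
Installment 5: opening $1,061.75; interest $7.78 → $1,069.53; payment $133.69; balance $935.84
Installment 6: opening $935.84; interest $7.78 → $943.62; payment $134.80; balance $808.82
Installment 7: opening $808.82; interest $7.78 → $816.60; payment $136.10; balance $680.50
Installment 8: opening $680.50; interest $7.78 → $688.28; payment $137.65; balance $550.63
Installment 9: opening $550.63; interest $7.78 → $558.41; payment $139.60; balance $418.81
Installment 10: opening $418.81; interest $7.78 → $426.59; payment $142.19; balance $284.40
Installment 11: opening $284.40; interest $7.78 → $292.18; payment $146.09; balance $146.09
Installment 12: opening $146.09; interest $7.78 → $153.87; payment $153.87; balance $0.00
Total paid: $1,649.98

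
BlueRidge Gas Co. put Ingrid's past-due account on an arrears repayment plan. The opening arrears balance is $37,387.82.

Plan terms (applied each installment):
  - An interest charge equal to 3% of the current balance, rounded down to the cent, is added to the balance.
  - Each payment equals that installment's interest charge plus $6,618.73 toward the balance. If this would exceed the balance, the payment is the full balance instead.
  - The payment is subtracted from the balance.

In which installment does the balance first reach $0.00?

6

# | Opening | Interest | Payment | End bal
1 | $37,387.82 | $1,121.63 | $7,740.36 | $30,769.09
2 | $30,769.09 | $923.07 | $7,541.80 | $24,150.36
3 | $24,150.36 | $724.51 | $7,343.24 | $17,531.63
4 | $17,531.63 | $525.94 | $7,144.67 | $10,912.90
5 | $10,912.90 | $327.38 | $6,946.11 | $4,294.17
6 | $4,294.17 | $128.82 | $4,422.99 | $0.00
Balance reaches $0.00 in installment 6.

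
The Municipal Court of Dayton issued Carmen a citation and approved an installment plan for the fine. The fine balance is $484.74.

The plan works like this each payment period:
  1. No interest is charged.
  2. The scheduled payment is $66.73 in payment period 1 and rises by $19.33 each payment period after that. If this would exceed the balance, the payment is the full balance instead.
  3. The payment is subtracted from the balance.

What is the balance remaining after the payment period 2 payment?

$331.95

Payment period 1: opening $484.74; payment $66.73; balance $418.01
Payment period 2: opening $418.01; payment $86.06; balance $331.95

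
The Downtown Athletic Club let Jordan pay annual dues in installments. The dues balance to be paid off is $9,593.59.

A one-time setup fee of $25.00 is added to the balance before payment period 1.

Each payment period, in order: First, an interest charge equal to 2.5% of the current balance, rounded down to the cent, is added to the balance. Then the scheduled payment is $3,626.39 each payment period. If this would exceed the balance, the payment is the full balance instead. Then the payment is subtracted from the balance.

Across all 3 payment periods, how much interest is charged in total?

Payment period 1: opening $9,618.59; interest $240.46 → $9,859.05; payment $3,626.39; balance $6,232.66
Payment period 2: opening $6,232.66; interest $155.81 → $6,388.47; payment $3,626.39; balance $2,762.08
Payment period 3: opening $2,762.08; interest $69.05 → $2,831.13; payment $2,831.13; balance $0.00
Total interest: $240.46 + $155.81 + $69.05 = $465.32

$465.32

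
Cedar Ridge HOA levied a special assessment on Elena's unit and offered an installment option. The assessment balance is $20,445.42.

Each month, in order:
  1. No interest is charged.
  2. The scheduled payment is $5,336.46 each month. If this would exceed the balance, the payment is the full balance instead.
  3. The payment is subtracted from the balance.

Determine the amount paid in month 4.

$4,436.04

Month 1: $20,445.42 − $5,336.46 → $15,108.96
Month 2: $15,108.96 − $5,336.46 → $9,772.50
Month 3: $9,772.50 − $5,336.46 → $4,436.04
Month 4: $4,436.04 − $4,436.04 → $0.00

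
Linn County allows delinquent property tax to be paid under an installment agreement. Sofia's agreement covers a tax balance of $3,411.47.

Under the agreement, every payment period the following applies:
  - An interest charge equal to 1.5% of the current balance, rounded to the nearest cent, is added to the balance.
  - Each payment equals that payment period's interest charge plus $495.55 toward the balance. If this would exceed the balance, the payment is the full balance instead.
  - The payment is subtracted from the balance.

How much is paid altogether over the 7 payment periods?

# | Opening | Interest | Payment | End bal
1 | $3,411.47 | $51.17 | $546.72 | $2,915.92
2 | $2,915.92 | $43.74 | $539.29 | $2,420.37
3 | $2,420.37 | $36.31 | $531.86 | $1,924.82
4 | $1,924.82 | $28.87 | $524.42 | $1,429.27
5 | $1,429.27 | $21.44 | $516.99 | $933.72
6 | $933.72 | $14.01 | $509.56 | $438.17
7 | $438.17 | $6.57 | $444.74 | $0.00
Total paid: $3,613.58

$3,613.58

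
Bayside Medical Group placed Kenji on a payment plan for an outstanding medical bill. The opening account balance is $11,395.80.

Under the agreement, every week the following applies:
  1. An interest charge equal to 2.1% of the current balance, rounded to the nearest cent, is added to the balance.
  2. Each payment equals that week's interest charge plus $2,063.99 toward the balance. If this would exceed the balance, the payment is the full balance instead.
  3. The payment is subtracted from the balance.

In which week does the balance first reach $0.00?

Week 1: opening $11,395.80; interest $239.31 → $11,635.11; payment $2,303.30; balance $9,331.81
Week 2: opening $9,331.81; interest $195.97 → $9,527.78; payment $2,259.96; balance $7,267.82
Week 3: opening $7,267.82; interest $152.62 → $7,420.44; payment $2,216.61; balance $5,203.83
Week 4: opening $5,203.83; interest $109.28 → $5,313.11; payment $2,173.27; balance $3,139.84
Week 5: opening $3,139.84; interest $65.94 → $3,205.78; payment $2,129.93; balance $1,075.85
Week 6: opening $1,075.85; interest $22.59 → $1,098.44; payment $1,098.44; balance $0.00
Balance reaches $0.00 in week 6.

6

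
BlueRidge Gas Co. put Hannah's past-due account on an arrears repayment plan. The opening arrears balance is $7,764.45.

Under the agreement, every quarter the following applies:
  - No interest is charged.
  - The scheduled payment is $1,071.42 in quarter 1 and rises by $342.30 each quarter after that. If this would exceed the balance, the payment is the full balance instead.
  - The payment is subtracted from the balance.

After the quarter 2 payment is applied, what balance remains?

# | Opening | Payment | End bal
1 | $7,764.45 | $1,071.42 | $6,693.03
2 | $6,693.03 | $1,413.72 | $5,279.31

$5,279.31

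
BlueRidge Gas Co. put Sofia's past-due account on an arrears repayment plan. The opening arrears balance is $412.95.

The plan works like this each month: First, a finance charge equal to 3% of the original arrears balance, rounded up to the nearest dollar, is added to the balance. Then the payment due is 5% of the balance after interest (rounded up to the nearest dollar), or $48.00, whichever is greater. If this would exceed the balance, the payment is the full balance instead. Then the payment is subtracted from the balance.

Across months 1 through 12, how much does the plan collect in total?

Month 1: opening $412.95; interest $13.00 → $425.95; payment $48.00; balance $377.95
Month 2: opening $377.95; interest $13.00 → $390.95; payment $48.00; balance $342.95
Month 3: opening $342.95; interest $13.00 → $355.95; payment $48.00; balance $307.95
Month 4: opening $307.95; interest $13.00 → $320.95; payment $48.00; balance $272.95
Month 5: opening $272.95; interest $13.00 → $285.95; payment $48.00; balance $237.95
Month 6: opening $237.95; interest $13.00 → $250.95; payment $48.00; balance $202.95
Month 7: opening $202.95; interest $13.00 → $215.95; payment $48.00; balance $167.95
Month 8: opening $167.95; interest $13.00 → $180.95; payment $48.00; balance $132.95
Month 9: opening $132.95; interest $13.00 → $145.95; payment $48.00; balance $97.95
Month 10: opening $97.95; interest $13.00 → $110.95; payment $48.00; balance $62.95
Month 11: opening $62.95; interest $13.00 → $75.95; payment $48.00; balance $27.95
Month 12: opening $27.95; interest $13.00 → $40.95; payment $40.95; balance $0.00
Total paid: $568.95

$568.95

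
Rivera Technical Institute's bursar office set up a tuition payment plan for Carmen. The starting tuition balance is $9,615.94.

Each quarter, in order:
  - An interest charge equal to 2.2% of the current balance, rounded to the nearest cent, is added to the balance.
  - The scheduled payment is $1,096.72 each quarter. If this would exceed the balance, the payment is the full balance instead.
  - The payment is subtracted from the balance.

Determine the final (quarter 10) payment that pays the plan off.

$931.20

# | Opening | Interest | Payment | End bal
1 | $9,615.94 | $211.55 | $1,096.72 | $8,730.77
2 | $8,730.77 | $192.08 | $1,096.72 | $7,826.13
3 | $7,826.13 | $172.17 | $1,096.72 | $6,901.58
4 | $6,901.58 | $151.83 | $1,096.72 | $5,956.69
5 | $5,956.69 | $131.05 | $1,096.72 | $4,991.02
6 | $4,991.02 | $109.80 | $1,096.72 | $4,004.10
7 | $4,004.10 | $88.09 | $1,096.72 | $2,995.47
8 | $2,995.47 | $65.90 | $1,096.72 | $1,964.65
9 | $1,964.65 | $43.22 | $1,096.72 | $911.15
10 | $911.15 | $20.05 | $931.20 | $0.00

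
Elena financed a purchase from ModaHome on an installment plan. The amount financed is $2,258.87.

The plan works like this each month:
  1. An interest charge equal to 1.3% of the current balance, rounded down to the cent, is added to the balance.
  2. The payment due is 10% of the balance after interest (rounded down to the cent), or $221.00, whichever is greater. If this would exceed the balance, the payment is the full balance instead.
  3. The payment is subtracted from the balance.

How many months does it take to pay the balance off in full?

# | Opening | Interest | Payment | End bal
1 | $2,258.87 | $29.36 | $228.82 | $2,059.41
2 | $2,059.41 | $26.77 | $221.00 | $1,865.18
3 | $1,865.18 | $24.24 | $221.00 | $1,668.42
4 | $1,668.42 | $21.68 | $221.00 | $1,469.10
5 | $1,469.10 | $19.09 | $221.00 | $1,267.19
6 | $1,267.19 | $16.47 | $221.00 | $1,062.66
7 | $1,062.66 | $13.81 | $221.00 | $855.47
8 | $855.47 | $11.12 | $221.00 | $645.59
9 | $645.59 | $8.39 | $221.00 | $432.98
10 | $432.98 | $5.62 | $221.00 | $217.60
11 | $217.60 | $2.82 | $220.42 | $0.00
Balance reaches $0.00 in month 11.

11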